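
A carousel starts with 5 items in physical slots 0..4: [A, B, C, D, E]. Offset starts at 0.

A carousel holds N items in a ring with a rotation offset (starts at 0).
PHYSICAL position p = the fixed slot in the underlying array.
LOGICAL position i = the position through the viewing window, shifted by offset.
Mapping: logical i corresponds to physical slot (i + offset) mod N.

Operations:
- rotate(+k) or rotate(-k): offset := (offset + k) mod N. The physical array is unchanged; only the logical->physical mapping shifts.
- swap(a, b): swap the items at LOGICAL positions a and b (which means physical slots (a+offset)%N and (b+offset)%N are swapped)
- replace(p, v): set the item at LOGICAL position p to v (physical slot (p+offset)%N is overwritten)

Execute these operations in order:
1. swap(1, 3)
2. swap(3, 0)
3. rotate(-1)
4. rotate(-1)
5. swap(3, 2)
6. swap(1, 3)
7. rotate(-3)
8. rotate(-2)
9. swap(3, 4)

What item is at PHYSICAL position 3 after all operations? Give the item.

After op 1 (swap(1, 3)): offset=0, physical=[A,D,C,B,E], logical=[A,D,C,B,E]
After op 2 (swap(3, 0)): offset=0, physical=[B,D,C,A,E], logical=[B,D,C,A,E]
After op 3 (rotate(-1)): offset=4, physical=[B,D,C,A,E], logical=[E,B,D,C,A]
After op 4 (rotate(-1)): offset=3, physical=[B,D,C,A,E], logical=[A,E,B,D,C]
After op 5 (swap(3, 2)): offset=3, physical=[D,B,C,A,E], logical=[A,E,D,B,C]
After op 6 (swap(1, 3)): offset=3, physical=[D,E,C,A,B], logical=[A,B,D,E,C]
After op 7 (rotate(-3)): offset=0, physical=[D,E,C,A,B], logical=[D,E,C,A,B]
After op 8 (rotate(-2)): offset=3, physical=[D,E,C,A,B], logical=[A,B,D,E,C]
After op 9 (swap(3, 4)): offset=3, physical=[D,C,E,A,B], logical=[A,B,D,C,E]

Answer: A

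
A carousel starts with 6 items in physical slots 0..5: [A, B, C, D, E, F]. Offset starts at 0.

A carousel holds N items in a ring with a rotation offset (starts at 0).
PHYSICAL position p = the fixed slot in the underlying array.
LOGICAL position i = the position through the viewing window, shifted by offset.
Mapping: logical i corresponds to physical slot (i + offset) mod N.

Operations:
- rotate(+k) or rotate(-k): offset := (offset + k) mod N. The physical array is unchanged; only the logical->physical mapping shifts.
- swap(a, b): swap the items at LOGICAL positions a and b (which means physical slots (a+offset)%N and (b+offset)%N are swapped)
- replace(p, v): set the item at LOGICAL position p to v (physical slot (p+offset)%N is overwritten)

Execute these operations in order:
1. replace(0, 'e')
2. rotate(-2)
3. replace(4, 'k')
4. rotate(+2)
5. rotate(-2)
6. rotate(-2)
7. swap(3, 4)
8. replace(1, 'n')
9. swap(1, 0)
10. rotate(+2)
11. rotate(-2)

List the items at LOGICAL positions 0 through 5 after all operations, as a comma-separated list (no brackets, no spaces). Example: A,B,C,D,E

Answer: n,k,E,e,F,B

Derivation:
After op 1 (replace(0, 'e')): offset=0, physical=[e,B,C,D,E,F], logical=[e,B,C,D,E,F]
After op 2 (rotate(-2)): offset=4, physical=[e,B,C,D,E,F], logical=[E,F,e,B,C,D]
After op 3 (replace(4, 'k')): offset=4, physical=[e,B,k,D,E,F], logical=[E,F,e,B,k,D]
After op 4 (rotate(+2)): offset=0, physical=[e,B,k,D,E,F], logical=[e,B,k,D,E,F]
After op 5 (rotate(-2)): offset=4, physical=[e,B,k,D,E,F], logical=[E,F,e,B,k,D]
After op 6 (rotate(-2)): offset=2, physical=[e,B,k,D,E,F], logical=[k,D,E,F,e,B]
After op 7 (swap(3, 4)): offset=2, physical=[F,B,k,D,E,e], logical=[k,D,E,e,F,B]
After op 8 (replace(1, 'n')): offset=2, physical=[F,B,k,n,E,e], logical=[k,n,E,e,F,B]
After op 9 (swap(1, 0)): offset=2, physical=[F,B,n,k,E,e], logical=[n,k,E,e,F,B]
After op 10 (rotate(+2)): offset=4, physical=[F,B,n,k,E,e], logical=[E,e,F,B,n,k]
After op 11 (rotate(-2)): offset=2, physical=[F,B,n,k,E,e], logical=[n,k,E,e,F,B]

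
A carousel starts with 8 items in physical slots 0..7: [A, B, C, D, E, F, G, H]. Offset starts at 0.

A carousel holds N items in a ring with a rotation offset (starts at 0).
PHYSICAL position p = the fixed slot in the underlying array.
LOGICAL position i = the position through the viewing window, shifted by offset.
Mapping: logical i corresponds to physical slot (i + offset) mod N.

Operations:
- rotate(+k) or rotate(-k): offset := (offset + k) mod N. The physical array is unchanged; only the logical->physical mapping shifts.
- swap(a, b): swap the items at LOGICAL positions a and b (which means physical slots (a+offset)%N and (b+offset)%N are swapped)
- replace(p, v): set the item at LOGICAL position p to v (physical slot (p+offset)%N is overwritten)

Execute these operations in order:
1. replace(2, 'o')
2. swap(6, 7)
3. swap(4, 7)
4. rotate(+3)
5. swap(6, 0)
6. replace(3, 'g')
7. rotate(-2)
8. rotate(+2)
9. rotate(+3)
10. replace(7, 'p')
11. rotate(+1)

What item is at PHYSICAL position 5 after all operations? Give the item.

Answer: p

Derivation:
After op 1 (replace(2, 'o')): offset=0, physical=[A,B,o,D,E,F,G,H], logical=[A,B,o,D,E,F,G,H]
After op 2 (swap(6, 7)): offset=0, physical=[A,B,o,D,E,F,H,G], logical=[A,B,o,D,E,F,H,G]
After op 3 (swap(4, 7)): offset=0, physical=[A,B,o,D,G,F,H,E], logical=[A,B,o,D,G,F,H,E]
After op 4 (rotate(+3)): offset=3, physical=[A,B,o,D,G,F,H,E], logical=[D,G,F,H,E,A,B,o]
After op 5 (swap(6, 0)): offset=3, physical=[A,D,o,B,G,F,H,E], logical=[B,G,F,H,E,A,D,o]
After op 6 (replace(3, 'g')): offset=3, physical=[A,D,o,B,G,F,g,E], logical=[B,G,F,g,E,A,D,o]
After op 7 (rotate(-2)): offset=1, physical=[A,D,o,B,G,F,g,E], logical=[D,o,B,G,F,g,E,A]
After op 8 (rotate(+2)): offset=3, physical=[A,D,o,B,G,F,g,E], logical=[B,G,F,g,E,A,D,o]
After op 9 (rotate(+3)): offset=6, physical=[A,D,o,B,G,F,g,E], logical=[g,E,A,D,o,B,G,F]
After op 10 (replace(7, 'p')): offset=6, physical=[A,D,o,B,G,p,g,E], logical=[g,E,A,D,o,B,G,p]
After op 11 (rotate(+1)): offset=7, physical=[A,D,o,B,G,p,g,E], logical=[E,A,D,o,B,G,p,g]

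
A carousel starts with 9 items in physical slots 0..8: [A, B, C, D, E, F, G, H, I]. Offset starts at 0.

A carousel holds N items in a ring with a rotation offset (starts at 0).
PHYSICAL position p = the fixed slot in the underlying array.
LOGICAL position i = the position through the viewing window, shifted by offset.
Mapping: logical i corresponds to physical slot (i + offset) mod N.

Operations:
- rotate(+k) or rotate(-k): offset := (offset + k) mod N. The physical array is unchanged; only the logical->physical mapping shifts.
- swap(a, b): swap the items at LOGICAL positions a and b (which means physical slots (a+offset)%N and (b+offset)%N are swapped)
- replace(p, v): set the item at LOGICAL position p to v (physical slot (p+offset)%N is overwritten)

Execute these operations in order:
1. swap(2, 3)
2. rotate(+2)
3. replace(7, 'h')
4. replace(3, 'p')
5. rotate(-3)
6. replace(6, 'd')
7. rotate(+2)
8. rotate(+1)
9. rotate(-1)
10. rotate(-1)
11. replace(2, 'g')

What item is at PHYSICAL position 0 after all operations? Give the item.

Answer: h

Derivation:
After op 1 (swap(2, 3)): offset=0, physical=[A,B,D,C,E,F,G,H,I], logical=[A,B,D,C,E,F,G,H,I]
After op 2 (rotate(+2)): offset=2, physical=[A,B,D,C,E,F,G,H,I], logical=[D,C,E,F,G,H,I,A,B]
After op 3 (replace(7, 'h')): offset=2, physical=[h,B,D,C,E,F,G,H,I], logical=[D,C,E,F,G,H,I,h,B]
After op 4 (replace(3, 'p')): offset=2, physical=[h,B,D,C,E,p,G,H,I], logical=[D,C,E,p,G,H,I,h,B]
After op 5 (rotate(-3)): offset=8, physical=[h,B,D,C,E,p,G,H,I], logical=[I,h,B,D,C,E,p,G,H]
After op 6 (replace(6, 'd')): offset=8, physical=[h,B,D,C,E,d,G,H,I], logical=[I,h,B,D,C,E,d,G,H]
After op 7 (rotate(+2)): offset=1, physical=[h,B,D,C,E,d,G,H,I], logical=[B,D,C,E,d,G,H,I,h]
After op 8 (rotate(+1)): offset=2, physical=[h,B,D,C,E,d,G,H,I], logical=[D,C,E,d,G,H,I,h,B]
After op 9 (rotate(-1)): offset=1, physical=[h,B,D,C,E,d,G,H,I], logical=[B,D,C,E,d,G,H,I,h]
After op 10 (rotate(-1)): offset=0, physical=[h,B,D,C,E,d,G,H,I], logical=[h,B,D,C,E,d,G,H,I]
After op 11 (replace(2, 'g')): offset=0, physical=[h,B,g,C,E,d,G,H,I], logical=[h,B,g,C,E,d,G,H,I]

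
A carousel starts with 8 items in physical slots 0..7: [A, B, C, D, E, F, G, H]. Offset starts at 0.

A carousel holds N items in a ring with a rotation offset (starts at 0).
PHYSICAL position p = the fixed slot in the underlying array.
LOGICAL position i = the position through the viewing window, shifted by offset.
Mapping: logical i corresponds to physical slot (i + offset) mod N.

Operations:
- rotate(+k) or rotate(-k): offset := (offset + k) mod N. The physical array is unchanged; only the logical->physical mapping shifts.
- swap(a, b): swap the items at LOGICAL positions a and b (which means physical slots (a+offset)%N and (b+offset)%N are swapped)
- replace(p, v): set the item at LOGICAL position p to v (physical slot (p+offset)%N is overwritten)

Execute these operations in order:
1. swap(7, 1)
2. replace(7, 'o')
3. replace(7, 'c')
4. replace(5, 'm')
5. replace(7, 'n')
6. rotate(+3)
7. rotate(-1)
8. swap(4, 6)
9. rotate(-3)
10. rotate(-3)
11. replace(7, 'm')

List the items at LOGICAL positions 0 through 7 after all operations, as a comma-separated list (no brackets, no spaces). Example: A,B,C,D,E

After op 1 (swap(7, 1)): offset=0, physical=[A,H,C,D,E,F,G,B], logical=[A,H,C,D,E,F,G,B]
After op 2 (replace(7, 'o')): offset=0, physical=[A,H,C,D,E,F,G,o], logical=[A,H,C,D,E,F,G,o]
After op 3 (replace(7, 'c')): offset=0, physical=[A,H,C,D,E,F,G,c], logical=[A,H,C,D,E,F,G,c]
After op 4 (replace(5, 'm')): offset=0, physical=[A,H,C,D,E,m,G,c], logical=[A,H,C,D,E,m,G,c]
After op 5 (replace(7, 'n')): offset=0, physical=[A,H,C,D,E,m,G,n], logical=[A,H,C,D,E,m,G,n]
After op 6 (rotate(+3)): offset=3, physical=[A,H,C,D,E,m,G,n], logical=[D,E,m,G,n,A,H,C]
After op 7 (rotate(-1)): offset=2, physical=[A,H,C,D,E,m,G,n], logical=[C,D,E,m,G,n,A,H]
After op 8 (swap(4, 6)): offset=2, physical=[G,H,C,D,E,m,A,n], logical=[C,D,E,m,A,n,G,H]
After op 9 (rotate(-3)): offset=7, physical=[G,H,C,D,E,m,A,n], logical=[n,G,H,C,D,E,m,A]
After op 10 (rotate(-3)): offset=4, physical=[G,H,C,D,E,m,A,n], logical=[E,m,A,n,G,H,C,D]
After op 11 (replace(7, 'm')): offset=4, physical=[G,H,C,m,E,m,A,n], logical=[E,m,A,n,G,H,C,m]

Answer: E,m,A,n,G,H,C,m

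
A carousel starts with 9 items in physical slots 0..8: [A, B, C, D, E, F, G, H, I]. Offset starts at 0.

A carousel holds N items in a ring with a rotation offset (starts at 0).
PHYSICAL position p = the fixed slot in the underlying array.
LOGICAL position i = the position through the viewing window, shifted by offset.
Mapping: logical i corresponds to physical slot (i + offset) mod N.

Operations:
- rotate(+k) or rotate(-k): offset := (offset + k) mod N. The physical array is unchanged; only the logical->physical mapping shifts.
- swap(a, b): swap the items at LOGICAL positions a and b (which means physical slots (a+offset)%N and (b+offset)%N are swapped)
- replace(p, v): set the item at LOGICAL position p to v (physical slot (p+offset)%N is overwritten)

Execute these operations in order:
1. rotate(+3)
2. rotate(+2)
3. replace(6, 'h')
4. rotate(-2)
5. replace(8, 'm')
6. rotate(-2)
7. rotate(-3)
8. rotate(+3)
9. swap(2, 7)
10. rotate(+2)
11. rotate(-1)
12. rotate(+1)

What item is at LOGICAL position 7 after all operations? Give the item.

After op 1 (rotate(+3)): offset=3, physical=[A,B,C,D,E,F,G,H,I], logical=[D,E,F,G,H,I,A,B,C]
After op 2 (rotate(+2)): offset=5, physical=[A,B,C,D,E,F,G,H,I], logical=[F,G,H,I,A,B,C,D,E]
After op 3 (replace(6, 'h')): offset=5, physical=[A,B,h,D,E,F,G,H,I], logical=[F,G,H,I,A,B,h,D,E]
After op 4 (rotate(-2)): offset=3, physical=[A,B,h,D,E,F,G,H,I], logical=[D,E,F,G,H,I,A,B,h]
After op 5 (replace(8, 'm')): offset=3, physical=[A,B,m,D,E,F,G,H,I], logical=[D,E,F,G,H,I,A,B,m]
After op 6 (rotate(-2)): offset=1, physical=[A,B,m,D,E,F,G,H,I], logical=[B,m,D,E,F,G,H,I,A]
After op 7 (rotate(-3)): offset=7, physical=[A,B,m,D,E,F,G,H,I], logical=[H,I,A,B,m,D,E,F,G]
After op 8 (rotate(+3)): offset=1, physical=[A,B,m,D,E,F,G,H,I], logical=[B,m,D,E,F,G,H,I,A]
After op 9 (swap(2, 7)): offset=1, physical=[A,B,m,I,E,F,G,H,D], logical=[B,m,I,E,F,G,H,D,A]
After op 10 (rotate(+2)): offset=3, physical=[A,B,m,I,E,F,G,H,D], logical=[I,E,F,G,H,D,A,B,m]
After op 11 (rotate(-1)): offset=2, physical=[A,B,m,I,E,F,G,H,D], logical=[m,I,E,F,G,H,D,A,B]
After op 12 (rotate(+1)): offset=3, physical=[A,B,m,I,E,F,G,H,D], logical=[I,E,F,G,H,D,A,B,m]

Answer: B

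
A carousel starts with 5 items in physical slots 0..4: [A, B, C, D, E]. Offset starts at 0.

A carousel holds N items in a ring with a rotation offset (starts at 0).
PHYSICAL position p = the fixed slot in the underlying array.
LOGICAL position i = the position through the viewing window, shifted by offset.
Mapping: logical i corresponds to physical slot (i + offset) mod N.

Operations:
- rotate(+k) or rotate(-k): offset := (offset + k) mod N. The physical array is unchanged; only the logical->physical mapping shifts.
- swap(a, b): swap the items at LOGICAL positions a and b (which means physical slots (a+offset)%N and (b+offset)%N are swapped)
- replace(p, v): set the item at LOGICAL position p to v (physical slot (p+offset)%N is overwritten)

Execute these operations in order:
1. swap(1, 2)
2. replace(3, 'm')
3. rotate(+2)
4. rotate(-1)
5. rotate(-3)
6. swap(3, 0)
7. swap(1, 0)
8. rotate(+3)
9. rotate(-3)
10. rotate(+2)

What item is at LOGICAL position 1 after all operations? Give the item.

Answer: m

Derivation:
After op 1 (swap(1, 2)): offset=0, physical=[A,C,B,D,E], logical=[A,C,B,D,E]
After op 2 (replace(3, 'm')): offset=0, physical=[A,C,B,m,E], logical=[A,C,B,m,E]
After op 3 (rotate(+2)): offset=2, physical=[A,C,B,m,E], logical=[B,m,E,A,C]
After op 4 (rotate(-1)): offset=1, physical=[A,C,B,m,E], logical=[C,B,m,E,A]
After op 5 (rotate(-3)): offset=3, physical=[A,C,B,m,E], logical=[m,E,A,C,B]
After op 6 (swap(3, 0)): offset=3, physical=[A,m,B,C,E], logical=[C,E,A,m,B]
After op 7 (swap(1, 0)): offset=3, physical=[A,m,B,E,C], logical=[E,C,A,m,B]
After op 8 (rotate(+3)): offset=1, physical=[A,m,B,E,C], logical=[m,B,E,C,A]
After op 9 (rotate(-3)): offset=3, physical=[A,m,B,E,C], logical=[E,C,A,m,B]
After op 10 (rotate(+2)): offset=0, physical=[A,m,B,E,C], logical=[A,m,B,E,C]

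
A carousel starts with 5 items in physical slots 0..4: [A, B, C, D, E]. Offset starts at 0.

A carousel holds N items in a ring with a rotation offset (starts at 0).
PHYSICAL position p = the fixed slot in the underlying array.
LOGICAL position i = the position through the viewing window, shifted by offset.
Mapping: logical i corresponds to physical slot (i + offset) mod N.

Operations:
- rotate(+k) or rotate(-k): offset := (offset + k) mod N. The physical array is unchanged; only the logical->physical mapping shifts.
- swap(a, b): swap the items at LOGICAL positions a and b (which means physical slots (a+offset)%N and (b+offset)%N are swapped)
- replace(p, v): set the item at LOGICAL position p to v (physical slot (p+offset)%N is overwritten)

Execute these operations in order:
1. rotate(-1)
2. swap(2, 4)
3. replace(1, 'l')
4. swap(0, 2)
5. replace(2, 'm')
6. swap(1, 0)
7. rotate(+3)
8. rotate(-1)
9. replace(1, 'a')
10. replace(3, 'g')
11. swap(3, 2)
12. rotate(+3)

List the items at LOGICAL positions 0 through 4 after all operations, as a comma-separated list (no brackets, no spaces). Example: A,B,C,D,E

Answer: B,D,m,a,g

Derivation:
After op 1 (rotate(-1)): offset=4, physical=[A,B,C,D,E], logical=[E,A,B,C,D]
After op 2 (swap(2, 4)): offset=4, physical=[A,D,C,B,E], logical=[E,A,D,C,B]
After op 3 (replace(1, 'l')): offset=4, physical=[l,D,C,B,E], logical=[E,l,D,C,B]
After op 4 (swap(0, 2)): offset=4, physical=[l,E,C,B,D], logical=[D,l,E,C,B]
After op 5 (replace(2, 'm')): offset=4, physical=[l,m,C,B,D], logical=[D,l,m,C,B]
After op 6 (swap(1, 0)): offset=4, physical=[D,m,C,B,l], logical=[l,D,m,C,B]
After op 7 (rotate(+3)): offset=2, physical=[D,m,C,B,l], logical=[C,B,l,D,m]
After op 8 (rotate(-1)): offset=1, physical=[D,m,C,B,l], logical=[m,C,B,l,D]
After op 9 (replace(1, 'a')): offset=1, physical=[D,m,a,B,l], logical=[m,a,B,l,D]
After op 10 (replace(3, 'g')): offset=1, physical=[D,m,a,B,g], logical=[m,a,B,g,D]
After op 11 (swap(3, 2)): offset=1, physical=[D,m,a,g,B], logical=[m,a,g,B,D]
After op 12 (rotate(+3)): offset=4, physical=[D,m,a,g,B], logical=[B,D,m,a,g]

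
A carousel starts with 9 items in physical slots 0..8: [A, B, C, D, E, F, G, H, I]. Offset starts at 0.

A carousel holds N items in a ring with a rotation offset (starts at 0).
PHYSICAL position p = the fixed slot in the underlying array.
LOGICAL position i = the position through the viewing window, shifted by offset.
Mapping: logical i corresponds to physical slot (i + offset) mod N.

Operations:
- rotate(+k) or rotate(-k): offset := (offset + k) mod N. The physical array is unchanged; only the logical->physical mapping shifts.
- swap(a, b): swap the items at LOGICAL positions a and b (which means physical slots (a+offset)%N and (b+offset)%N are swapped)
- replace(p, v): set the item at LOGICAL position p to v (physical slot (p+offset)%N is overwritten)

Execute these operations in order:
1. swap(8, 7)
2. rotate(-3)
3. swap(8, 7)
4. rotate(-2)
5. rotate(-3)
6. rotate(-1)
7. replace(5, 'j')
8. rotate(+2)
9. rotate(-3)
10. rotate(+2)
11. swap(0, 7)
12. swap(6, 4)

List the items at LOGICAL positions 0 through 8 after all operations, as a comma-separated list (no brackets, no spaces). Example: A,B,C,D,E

After op 1 (swap(8, 7)): offset=0, physical=[A,B,C,D,E,F,G,I,H], logical=[A,B,C,D,E,F,G,I,H]
After op 2 (rotate(-3)): offset=6, physical=[A,B,C,D,E,F,G,I,H], logical=[G,I,H,A,B,C,D,E,F]
After op 3 (swap(8, 7)): offset=6, physical=[A,B,C,D,F,E,G,I,H], logical=[G,I,H,A,B,C,D,F,E]
After op 4 (rotate(-2)): offset=4, physical=[A,B,C,D,F,E,G,I,H], logical=[F,E,G,I,H,A,B,C,D]
After op 5 (rotate(-3)): offset=1, physical=[A,B,C,D,F,E,G,I,H], logical=[B,C,D,F,E,G,I,H,A]
After op 6 (rotate(-1)): offset=0, physical=[A,B,C,D,F,E,G,I,H], logical=[A,B,C,D,F,E,G,I,H]
After op 7 (replace(5, 'j')): offset=0, physical=[A,B,C,D,F,j,G,I,H], logical=[A,B,C,D,F,j,G,I,H]
After op 8 (rotate(+2)): offset=2, physical=[A,B,C,D,F,j,G,I,H], logical=[C,D,F,j,G,I,H,A,B]
After op 9 (rotate(-3)): offset=8, physical=[A,B,C,D,F,j,G,I,H], logical=[H,A,B,C,D,F,j,G,I]
After op 10 (rotate(+2)): offset=1, physical=[A,B,C,D,F,j,G,I,H], logical=[B,C,D,F,j,G,I,H,A]
After op 11 (swap(0, 7)): offset=1, physical=[A,H,C,D,F,j,G,I,B], logical=[H,C,D,F,j,G,I,B,A]
After op 12 (swap(6, 4)): offset=1, physical=[A,H,C,D,F,I,G,j,B], logical=[H,C,D,F,I,G,j,B,A]

Answer: H,C,D,F,I,G,j,B,A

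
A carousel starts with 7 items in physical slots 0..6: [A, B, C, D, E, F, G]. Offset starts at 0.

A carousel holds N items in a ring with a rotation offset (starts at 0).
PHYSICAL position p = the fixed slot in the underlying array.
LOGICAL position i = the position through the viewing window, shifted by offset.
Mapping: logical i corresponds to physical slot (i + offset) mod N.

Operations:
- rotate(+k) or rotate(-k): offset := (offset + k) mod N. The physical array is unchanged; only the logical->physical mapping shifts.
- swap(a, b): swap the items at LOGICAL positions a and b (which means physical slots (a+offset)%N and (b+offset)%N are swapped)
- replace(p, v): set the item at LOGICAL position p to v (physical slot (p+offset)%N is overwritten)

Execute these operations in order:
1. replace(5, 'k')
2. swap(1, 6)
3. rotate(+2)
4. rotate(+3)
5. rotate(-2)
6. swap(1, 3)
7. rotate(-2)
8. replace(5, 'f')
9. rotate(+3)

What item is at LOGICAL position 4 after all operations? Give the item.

Answer: G

Derivation:
After op 1 (replace(5, 'k')): offset=0, physical=[A,B,C,D,E,k,G], logical=[A,B,C,D,E,k,G]
After op 2 (swap(1, 6)): offset=0, physical=[A,G,C,D,E,k,B], logical=[A,G,C,D,E,k,B]
After op 3 (rotate(+2)): offset=2, physical=[A,G,C,D,E,k,B], logical=[C,D,E,k,B,A,G]
After op 4 (rotate(+3)): offset=5, physical=[A,G,C,D,E,k,B], logical=[k,B,A,G,C,D,E]
After op 5 (rotate(-2)): offset=3, physical=[A,G,C,D,E,k,B], logical=[D,E,k,B,A,G,C]
After op 6 (swap(1, 3)): offset=3, physical=[A,G,C,D,B,k,E], logical=[D,B,k,E,A,G,C]
After op 7 (rotate(-2)): offset=1, physical=[A,G,C,D,B,k,E], logical=[G,C,D,B,k,E,A]
After op 8 (replace(5, 'f')): offset=1, physical=[A,G,C,D,B,k,f], logical=[G,C,D,B,k,f,A]
After op 9 (rotate(+3)): offset=4, physical=[A,G,C,D,B,k,f], logical=[B,k,f,A,G,C,D]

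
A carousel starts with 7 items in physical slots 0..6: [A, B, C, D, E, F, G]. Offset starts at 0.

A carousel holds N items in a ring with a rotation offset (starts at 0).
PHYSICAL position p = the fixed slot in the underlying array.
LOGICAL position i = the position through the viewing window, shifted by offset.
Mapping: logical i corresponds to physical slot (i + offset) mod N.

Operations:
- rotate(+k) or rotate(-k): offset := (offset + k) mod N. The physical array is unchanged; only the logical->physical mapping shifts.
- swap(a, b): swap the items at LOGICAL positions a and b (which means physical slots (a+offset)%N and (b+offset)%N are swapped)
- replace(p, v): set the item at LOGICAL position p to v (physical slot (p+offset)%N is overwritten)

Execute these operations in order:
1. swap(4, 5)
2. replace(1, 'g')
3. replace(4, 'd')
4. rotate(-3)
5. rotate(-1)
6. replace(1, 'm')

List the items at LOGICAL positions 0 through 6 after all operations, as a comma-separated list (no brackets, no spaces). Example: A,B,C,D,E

Answer: D,m,E,G,A,g,C

Derivation:
After op 1 (swap(4, 5)): offset=0, physical=[A,B,C,D,F,E,G], logical=[A,B,C,D,F,E,G]
After op 2 (replace(1, 'g')): offset=0, physical=[A,g,C,D,F,E,G], logical=[A,g,C,D,F,E,G]
After op 3 (replace(4, 'd')): offset=0, physical=[A,g,C,D,d,E,G], logical=[A,g,C,D,d,E,G]
After op 4 (rotate(-3)): offset=4, physical=[A,g,C,D,d,E,G], logical=[d,E,G,A,g,C,D]
After op 5 (rotate(-1)): offset=3, physical=[A,g,C,D,d,E,G], logical=[D,d,E,G,A,g,C]
After op 6 (replace(1, 'm')): offset=3, physical=[A,g,C,D,m,E,G], logical=[D,m,E,G,A,g,C]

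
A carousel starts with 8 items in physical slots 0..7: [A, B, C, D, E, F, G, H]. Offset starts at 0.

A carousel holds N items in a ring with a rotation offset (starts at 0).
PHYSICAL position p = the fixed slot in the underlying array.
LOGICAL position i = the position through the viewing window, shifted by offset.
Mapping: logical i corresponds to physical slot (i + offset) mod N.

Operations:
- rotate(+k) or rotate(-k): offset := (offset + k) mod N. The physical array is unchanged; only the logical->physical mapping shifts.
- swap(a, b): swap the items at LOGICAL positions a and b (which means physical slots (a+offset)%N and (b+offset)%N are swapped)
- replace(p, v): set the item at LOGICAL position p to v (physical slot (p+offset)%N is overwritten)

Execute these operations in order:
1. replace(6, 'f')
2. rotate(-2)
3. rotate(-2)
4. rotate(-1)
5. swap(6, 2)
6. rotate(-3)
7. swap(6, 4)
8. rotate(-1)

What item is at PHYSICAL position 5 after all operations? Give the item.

Answer: B

Derivation:
After op 1 (replace(6, 'f')): offset=0, physical=[A,B,C,D,E,F,f,H], logical=[A,B,C,D,E,F,f,H]
After op 2 (rotate(-2)): offset=6, physical=[A,B,C,D,E,F,f,H], logical=[f,H,A,B,C,D,E,F]
After op 3 (rotate(-2)): offset=4, physical=[A,B,C,D,E,F,f,H], logical=[E,F,f,H,A,B,C,D]
After op 4 (rotate(-1)): offset=3, physical=[A,B,C,D,E,F,f,H], logical=[D,E,F,f,H,A,B,C]
After op 5 (swap(6, 2)): offset=3, physical=[A,F,C,D,E,B,f,H], logical=[D,E,B,f,H,A,F,C]
After op 6 (rotate(-3)): offset=0, physical=[A,F,C,D,E,B,f,H], logical=[A,F,C,D,E,B,f,H]
After op 7 (swap(6, 4)): offset=0, physical=[A,F,C,D,f,B,E,H], logical=[A,F,C,D,f,B,E,H]
After op 8 (rotate(-1)): offset=7, physical=[A,F,C,D,f,B,E,H], logical=[H,A,F,C,D,f,B,E]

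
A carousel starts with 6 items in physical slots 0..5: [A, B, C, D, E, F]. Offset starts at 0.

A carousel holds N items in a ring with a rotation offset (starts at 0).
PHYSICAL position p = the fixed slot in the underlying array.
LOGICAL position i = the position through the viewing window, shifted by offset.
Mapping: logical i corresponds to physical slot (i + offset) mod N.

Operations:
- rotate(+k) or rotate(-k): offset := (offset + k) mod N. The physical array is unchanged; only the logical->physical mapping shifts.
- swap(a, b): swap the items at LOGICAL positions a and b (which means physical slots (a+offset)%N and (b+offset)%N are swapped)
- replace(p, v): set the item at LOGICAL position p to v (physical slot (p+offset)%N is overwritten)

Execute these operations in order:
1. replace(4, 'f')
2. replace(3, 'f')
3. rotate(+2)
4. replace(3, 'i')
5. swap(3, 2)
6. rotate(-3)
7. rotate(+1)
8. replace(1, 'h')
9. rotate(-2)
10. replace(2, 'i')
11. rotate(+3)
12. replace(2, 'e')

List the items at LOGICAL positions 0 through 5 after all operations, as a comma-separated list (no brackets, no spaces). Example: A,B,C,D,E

Answer: h,C,e,i,f,i

Derivation:
After op 1 (replace(4, 'f')): offset=0, physical=[A,B,C,D,f,F], logical=[A,B,C,D,f,F]
After op 2 (replace(3, 'f')): offset=0, physical=[A,B,C,f,f,F], logical=[A,B,C,f,f,F]
After op 3 (rotate(+2)): offset=2, physical=[A,B,C,f,f,F], logical=[C,f,f,F,A,B]
After op 4 (replace(3, 'i')): offset=2, physical=[A,B,C,f,f,i], logical=[C,f,f,i,A,B]
After op 5 (swap(3, 2)): offset=2, physical=[A,B,C,f,i,f], logical=[C,f,i,f,A,B]
After op 6 (rotate(-3)): offset=5, physical=[A,B,C,f,i,f], logical=[f,A,B,C,f,i]
After op 7 (rotate(+1)): offset=0, physical=[A,B,C,f,i,f], logical=[A,B,C,f,i,f]
After op 8 (replace(1, 'h')): offset=0, physical=[A,h,C,f,i,f], logical=[A,h,C,f,i,f]
After op 9 (rotate(-2)): offset=4, physical=[A,h,C,f,i,f], logical=[i,f,A,h,C,f]
After op 10 (replace(2, 'i')): offset=4, physical=[i,h,C,f,i,f], logical=[i,f,i,h,C,f]
After op 11 (rotate(+3)): offset=1, physical=[i,h,C,f,i,f], logical=[h,C,f,i,f,i]
After op 12 (replace(2, 'e')): offset=1, physical=[i,h,C,e,i,f], logical=[h,C,e,i,f,i]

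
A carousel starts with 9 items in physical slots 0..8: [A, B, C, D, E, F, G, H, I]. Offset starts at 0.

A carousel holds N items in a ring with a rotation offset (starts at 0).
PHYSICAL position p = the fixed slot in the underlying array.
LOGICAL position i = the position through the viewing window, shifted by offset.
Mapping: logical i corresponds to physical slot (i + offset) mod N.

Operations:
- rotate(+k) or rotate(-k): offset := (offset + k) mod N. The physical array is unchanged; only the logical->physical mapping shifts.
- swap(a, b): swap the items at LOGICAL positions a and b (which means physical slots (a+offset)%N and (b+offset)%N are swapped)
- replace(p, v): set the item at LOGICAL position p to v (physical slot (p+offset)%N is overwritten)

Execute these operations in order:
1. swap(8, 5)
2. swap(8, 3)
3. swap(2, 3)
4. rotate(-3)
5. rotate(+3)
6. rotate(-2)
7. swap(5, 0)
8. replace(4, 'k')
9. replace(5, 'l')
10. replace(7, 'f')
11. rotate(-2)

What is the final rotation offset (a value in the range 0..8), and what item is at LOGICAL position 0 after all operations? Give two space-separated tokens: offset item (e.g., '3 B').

Answer: 5 f

Derivation:
After op 1 (swap(8, 5)): offset=0, physical=[A,B,C,D,E,I,G,H,F], logical=[A,B,C,D,E,I,G,H,F]
After op 2 (swap(8, 3)): offset=0, physical=[A,B,C,F,E,I,G,H,D], logical=[A,B,C,F,E,I,G,H,D]
After op 3 (swap(2, 3)): offset=0, physical=[A,B,F,C,E,I,G,H,D], logical=[A,B,F,C,E,I,G,H,D]
After op 4 (rotate(-3)): offset=6, physical=[A,B,F,C,E,I,G,H,D], logical=[G,H,D,A,B,F,C,E,I]
After op 5 (rotate(+3)): offset=0, physical=[A,B,F,C,E,I,G,H,D], logical=[A,B,F,C,E,I,G,H,D]
After op 6 (rotate(-2)): offset=7, physical=[A,B,F,C,E,I,G,H,D], logical=[H,D,A,B,F,C,E,I,G]
After op 7 (swap(5, 0)): offset=7, physical=[A,B,F,H,E,I,G,C,D], logical=[C,D,A,B,F,H,E,I,G]
After op 8 (replace(4, 'k')): offset=7, physical=[A,B,k,H,E,I,G,C,D], logical=[C,D,A,B,k,H,E,I,G]
After op 9 (replace(5, 'l')): offset=7, physical=[A,B,k,l,E,I,G,C,D], logical=[C,D,A,B,k,l,E,I,G]
After op 10 (replace(7, 'f')): offset=7, physical=[A,B,k,l,E,f,G,C,D], logical=[C,D,A,B,k,l,E,f,G]
After op 11 (rotate(-2)): offset=5, physical=[A,B,k,l,E,f,G,C,D], logical=[f,G,C,D,A,B,k,l,E]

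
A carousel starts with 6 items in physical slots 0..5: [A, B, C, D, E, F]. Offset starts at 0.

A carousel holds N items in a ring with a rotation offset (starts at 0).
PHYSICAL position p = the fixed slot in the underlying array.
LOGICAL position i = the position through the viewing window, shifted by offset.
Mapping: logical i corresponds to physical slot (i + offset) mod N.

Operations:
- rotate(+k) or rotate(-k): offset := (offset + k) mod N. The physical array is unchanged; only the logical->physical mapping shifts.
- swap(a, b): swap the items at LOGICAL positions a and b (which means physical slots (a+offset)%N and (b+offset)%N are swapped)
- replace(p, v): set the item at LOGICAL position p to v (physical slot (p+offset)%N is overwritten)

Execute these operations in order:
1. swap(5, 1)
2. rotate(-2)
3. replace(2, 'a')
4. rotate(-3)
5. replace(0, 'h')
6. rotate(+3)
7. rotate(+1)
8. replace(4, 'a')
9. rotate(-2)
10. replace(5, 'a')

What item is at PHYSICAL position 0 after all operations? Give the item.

Answer: a

Derivation:
After op 1 (swap(5, 1)): offset=0, physical=[A,F,C,D,E,B], logical=[A,F,C,D,E,B]
After op 2 (rotate(-2)): offset=4, physical=[A,F,C,D,E,B], logical=[E,B,A,F,C,D]
After op 3 (replace(2, 'a')): offset=4, physical=[a,F,C,D,E,B], logical=[E,B,a,F,C,D]
After op 4 (rotate(-3)): offset=1, physical=[a,F,C,D,E,B], logical=[F,C,D,E,B,a]
After op 5 (replace(0, 'h')): offset=1, physical=[a,h,C,D,E,B], logical=[h,C,D,E,B,a]
After op 6 (rotate(+3)): offset=4, physical=[a,h,C,D,E,B], logical=[E,B,a,h,C,D]
After op 7 (rotate(+1)): offset=5, physical=[a,h,C,D,E,B], logical=[B,a,h,C,D,E]
After op 8 (replace(4, 'a')): offset=5, physical=[a,h,C,a,E,B], logical=[B,a,h,C,a,E]
After op 9 (rotate(-2)): offset=3, physical=[a,h,C,a,E,B], logical=[a,E,B,a,h,C]
After op 10 (replace(5, 'a')): offset=3, physical=[a,h,a,a,E,B], logical=[a,E,B,a,h,a]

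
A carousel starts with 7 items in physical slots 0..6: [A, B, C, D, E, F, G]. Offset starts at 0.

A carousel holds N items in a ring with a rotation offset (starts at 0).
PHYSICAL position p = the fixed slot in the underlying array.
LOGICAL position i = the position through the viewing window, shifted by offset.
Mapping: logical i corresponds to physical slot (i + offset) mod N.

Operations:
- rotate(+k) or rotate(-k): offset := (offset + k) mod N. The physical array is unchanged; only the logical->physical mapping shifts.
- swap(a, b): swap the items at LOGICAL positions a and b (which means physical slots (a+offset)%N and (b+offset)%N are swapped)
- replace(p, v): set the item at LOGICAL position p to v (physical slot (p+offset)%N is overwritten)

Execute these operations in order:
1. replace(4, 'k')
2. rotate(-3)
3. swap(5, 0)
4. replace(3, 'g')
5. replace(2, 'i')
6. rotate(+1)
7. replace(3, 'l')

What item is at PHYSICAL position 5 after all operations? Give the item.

Answer: F

Derivation:
After op 1 (replace(4, 'k')): offset=0, physical=[A,B,C,D,k,F,G], logical=[A,B,C,D,k,F,G]
After op 2 (rotate(-3)): offset=4, physical=[A,B,C,D,k,F,G], logical=[k,F,G,A,B,C,D]
After op 3 (swap(5, 0)): offset=4, physical=[A,B,k,D,C,F,G], logical=[C,F,G,A,B,k,D]
After op 4 (replace(3, 'g')): offset=4, physical=[g,B,k,D,C,F,G], logical=[C,F,G,g,B,k,D]
After op 5 (replace(2, 'i')): offset=4, physical=[g,B,k,D,C,F,i], logical=[C,F,i,g,B,k,D]
After op 6 (rotate(+1)): offset=5, physical=[g,B,k,D,C,F,i], logical=[F,i,g,B,k,D,C]
After op 7 (replace(3, 'l')): offset=5, physical=[g,l,k,D,C,F,i], logical=[F,i,g,l,k,D,C]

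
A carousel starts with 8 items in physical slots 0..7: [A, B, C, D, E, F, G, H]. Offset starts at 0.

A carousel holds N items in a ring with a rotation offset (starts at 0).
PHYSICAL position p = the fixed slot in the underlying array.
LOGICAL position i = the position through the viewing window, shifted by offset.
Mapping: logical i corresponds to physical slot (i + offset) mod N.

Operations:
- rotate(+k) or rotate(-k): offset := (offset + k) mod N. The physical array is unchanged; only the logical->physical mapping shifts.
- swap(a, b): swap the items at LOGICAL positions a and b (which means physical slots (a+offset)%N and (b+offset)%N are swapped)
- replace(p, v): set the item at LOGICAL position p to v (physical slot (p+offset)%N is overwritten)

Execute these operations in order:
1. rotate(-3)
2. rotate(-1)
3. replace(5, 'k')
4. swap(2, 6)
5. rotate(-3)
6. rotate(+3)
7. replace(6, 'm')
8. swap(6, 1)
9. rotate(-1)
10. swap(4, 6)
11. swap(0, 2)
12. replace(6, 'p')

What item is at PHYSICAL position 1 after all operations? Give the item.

Answer: p

Derivation:
After op 1 (rotate(-3)): offset=5, physical=[A,B,C,D,E,F,G,H], logical=[F,G,H,A,B,C,D,E]
After op 2 (rotate(-1)): offset=4, physical=[A,B,C,D,E,F,G,H], logical=[E,F,G,H,A,B,C,D]
After op 3 (replace(5, 'k')): offset=4, physical=[A,k,C,D,E,F,G,H], logical=[E,F,G,H,A,k,C,D]
After op 4 (swap(2, 6)): offset=4, physical=[A,k,G,D,E,F,C,H], logical=[E,F,C,H,A,k,G,D]
After op 5 (rotate(-3)): offset=1, physical=[A,k,G,D,E,F,C,H], logical=[k,G,D,E,F,C,H,A]
After op 6 (rotate(+3)): offset=4, physical=[A,k,G,D,E,F,C,H], logical=[E,F,C,H,A,k,G,D]
After op 7 (replace(6, 'm')): offset=4, physical=[A,k,m,D,E,F,C,H], logical=[E,F,C,H,A,k,m,D]
After op 8 (swap(6, 1)): offset=4, physical=[A,k,F,D,E,m,C,H], logical=[E,m,C,H,A,k,F,D]
After op 9 (rotate(-1)): offset=3, physical=[A,k,F,D,E,m,C,H], logical=[D,E,m,C,H,A,k,F]
After op 10 (swap(4, 6)): offset=3, physical=[A,H,F,D,E,m,C,k], logical=[D,E,m,C,k,A,H,F]
After op 11 (swap(0, 2)): offset=3, physical=[A,H,F,m,E,D,C,k], logical=[m,E,D,C,k,A,H,F]
After op 12 (replace(6, 'p')): offset=3, physical=[A,p,F,m,E,D,C,k], logical=[m,E,D,C,k,A,p,F]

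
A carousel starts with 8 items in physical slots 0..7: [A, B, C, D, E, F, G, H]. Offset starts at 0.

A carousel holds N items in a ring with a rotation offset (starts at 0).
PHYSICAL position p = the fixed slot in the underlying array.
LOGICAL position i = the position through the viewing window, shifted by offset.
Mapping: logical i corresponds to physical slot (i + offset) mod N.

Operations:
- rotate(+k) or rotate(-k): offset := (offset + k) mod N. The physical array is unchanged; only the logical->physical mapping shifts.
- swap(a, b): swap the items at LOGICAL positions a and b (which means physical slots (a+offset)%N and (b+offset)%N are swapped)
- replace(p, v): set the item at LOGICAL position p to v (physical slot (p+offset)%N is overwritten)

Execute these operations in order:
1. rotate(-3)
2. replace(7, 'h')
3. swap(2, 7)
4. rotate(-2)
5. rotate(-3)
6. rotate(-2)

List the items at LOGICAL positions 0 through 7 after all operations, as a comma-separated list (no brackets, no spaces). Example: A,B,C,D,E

Answer: G,h,A,B,C,D,H,F

Derivation:
After op 1 (rotate(-3)): offset=5, physical=[A,B,C,D,E,F,G,H], logical=[F,G,H,A,B,C,D,E]
After op 2 (replace(7, 'h')): offset=5, physical=[A,B,C,D,h,F,G,H], logical=[F,G,H,A,B,C,D,h]
After op 3 (swap(2, 7)): offset=5, physical=[A,B,C,D,H,F,G,h], logical=[F,G,h,A,B,C,D,H]
After op 4 (rotate(-2)): offset=3, physical=[A,B,C,D,H,F,G,h], logical=[D,H,F,G,h,A,B,C]
After op 5 (rotate(-3)): offset=0, physical=[A,B,C,D,H,F,G,h], logical=[A,B,C,D,H,F,G,h]
After op 6 (rotate(-2)): offset=6, physical=[A,B,C,D,H,F,G,h], logical=[G,h,A,B,C,D,H,F]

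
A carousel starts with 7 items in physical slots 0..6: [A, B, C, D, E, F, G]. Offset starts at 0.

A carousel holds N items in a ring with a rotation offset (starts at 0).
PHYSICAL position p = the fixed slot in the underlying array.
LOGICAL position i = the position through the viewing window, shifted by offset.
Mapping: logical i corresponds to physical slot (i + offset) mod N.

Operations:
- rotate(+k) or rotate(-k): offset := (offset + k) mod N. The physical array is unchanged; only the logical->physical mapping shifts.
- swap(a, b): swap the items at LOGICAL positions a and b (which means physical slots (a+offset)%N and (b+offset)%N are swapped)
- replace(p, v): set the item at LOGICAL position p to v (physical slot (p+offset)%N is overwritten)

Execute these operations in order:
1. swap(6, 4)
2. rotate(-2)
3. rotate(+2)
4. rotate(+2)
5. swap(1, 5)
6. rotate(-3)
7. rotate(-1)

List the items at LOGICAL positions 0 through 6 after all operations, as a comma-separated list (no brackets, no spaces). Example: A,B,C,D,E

After op 1 (swap(6, 4)): offset=0, physical=[A,B,C,D,G,F,E], logical=[A,B,C,D,G,F,E]
After op 2 (rotate(-2)): offset=5, physical=[A,B,C,D,G,F,E], logical=[F,E,A,B,C,D,G]
After op 3 (rotate(+2)): offset=0, physical=[A,B,C,D,G,F,E], logical=[A,B,C,D,G,F,E]
After op 4 (rotate(+2)): offset=2, physical=[A,B,C,D,G,F,E], logical=[C,D,G,F,E,A,B]
After op 5 (swap(1, 5)): offset=2, physical=[D,B,C,A,G,F,E], logical=[C,A,G,F,E,D,B]
After op 6 (rotate(-3)): offset=6, physical=[D,B,C,A,G,F,E], logical=[E,D,B,C,A,G,F]
After op 7 (rotate(-1)): offset=5, physical=[D,B,C,A,G,F,E], logical=[F,E,D,B,C,A,G]

Answer: F,E,D,B,C,A,G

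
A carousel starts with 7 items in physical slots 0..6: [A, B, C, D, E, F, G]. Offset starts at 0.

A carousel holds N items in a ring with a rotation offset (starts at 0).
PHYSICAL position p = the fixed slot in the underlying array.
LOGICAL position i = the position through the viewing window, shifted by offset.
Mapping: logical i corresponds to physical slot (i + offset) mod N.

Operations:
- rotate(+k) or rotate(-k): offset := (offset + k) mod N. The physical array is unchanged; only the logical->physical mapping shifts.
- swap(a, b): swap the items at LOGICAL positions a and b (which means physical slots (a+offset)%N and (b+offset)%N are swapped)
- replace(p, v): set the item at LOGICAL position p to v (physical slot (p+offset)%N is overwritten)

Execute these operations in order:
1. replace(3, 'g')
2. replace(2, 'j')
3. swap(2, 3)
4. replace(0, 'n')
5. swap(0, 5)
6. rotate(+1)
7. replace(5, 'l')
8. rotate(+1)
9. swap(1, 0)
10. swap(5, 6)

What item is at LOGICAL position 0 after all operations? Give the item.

After op 1 (replace(3, 'g')): offset=0, physical=[A,B,C,g,E,F,G], logical=[A,B,C,g,E,F,G]
After op 2 (replace(2, 'j')): offset=0, physical=[A,B,j,g,E,F,G], logical=[A,B,j,g,E,F,G]
After op 3 (swap(2, 3)): offset=0, physical=[A,B,g,j,E,F,G], logical=[A,B,g,j,E,F,G]
After op 4 (replace(0, 'n')): offset=0, physical=[n,B,g,j,E,F,G], logical=[n,B,g,j,E,F,G]
After op 5 (swap(0, 5)): offset=0, physical=[F,B,g,j,E,n,G], logical=[F,B,g,j,E,n,G]
After op 6 (rotate(+1)): offset=1, physical=[F,B,g,j,E,n,G], logical=[B,g,j,E,n,G,F]
After op 7 (replace(5, 'l')): offset=1, physical=[F,B,g,j,E,n,l], logical=[B,g,j,E,n,l,F]
After op 8 (rotate(+1)): offset=2, physical=[F,B,g,j,E,n,l], logical=[g,j,E,n,l,F,B]
After op 9 (swap(1, 0)): offset=2, physical=[F,B,j,g,E,n,l], logical=[j,g,E,n,l,F,B]
After op 10 (swap(5, 6)): offset=2, physical=[B,F,j,g,E,n,l], logical=[j,g,E,n,l,B,F]

Answer: j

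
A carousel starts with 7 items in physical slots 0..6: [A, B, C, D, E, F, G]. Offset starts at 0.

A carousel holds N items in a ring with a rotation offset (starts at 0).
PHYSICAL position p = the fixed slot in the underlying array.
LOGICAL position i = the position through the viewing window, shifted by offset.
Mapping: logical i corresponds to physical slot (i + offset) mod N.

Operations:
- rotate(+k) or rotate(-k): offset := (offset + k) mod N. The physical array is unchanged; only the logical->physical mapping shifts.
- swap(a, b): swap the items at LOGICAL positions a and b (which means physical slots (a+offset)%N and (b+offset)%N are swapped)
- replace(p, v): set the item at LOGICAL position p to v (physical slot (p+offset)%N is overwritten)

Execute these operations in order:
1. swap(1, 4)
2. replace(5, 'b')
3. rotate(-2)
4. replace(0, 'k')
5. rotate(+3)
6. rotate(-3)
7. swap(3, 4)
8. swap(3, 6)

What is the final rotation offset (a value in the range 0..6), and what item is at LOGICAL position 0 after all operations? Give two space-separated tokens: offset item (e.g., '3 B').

Answer: 5 k

Derivation:
After op 1 (swap(1, 4)): offset=0, physical=[A,E,C,D,B,F,G], logical=[A,E,C,D,B,F,G]
After op 2 (replace(5, 'b')): offset=0, physical=[A,E,C,D,B,b,G], logical=[A,E,C,D,B,b,G]
After op 3 (rotate(-2)): offset=5, physical=[A,E,C,D,B,b,G], logical=[b,G,A,E,C,D,B]
After op 4 (replace(0, 'k')): offset=5, physical=[A,E,C,D,B,k,G], logical=[k,G,A,E,C,D,B]
After op 5 (rotate(+3)): offset=1, physical=[A,E,C,D,B,k,G], logical=[E,C,D,B,k,G,A]
After op 6 (rotate(-3)): offset=5, physical=[A,E,C,D,B,k,G], logical=[k,G,A,E,C,D,B]
After op 7 (swap(3, 4)): offset=5, physical=[A,C,E,D,B,k,G], logical=[k,G,A,C,E,D,B]
After op 8 (swap(3, 6)): offset=5, physical=[A,B,E,D,C,k,G], logical=[k,G,A,B,E,D,C]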